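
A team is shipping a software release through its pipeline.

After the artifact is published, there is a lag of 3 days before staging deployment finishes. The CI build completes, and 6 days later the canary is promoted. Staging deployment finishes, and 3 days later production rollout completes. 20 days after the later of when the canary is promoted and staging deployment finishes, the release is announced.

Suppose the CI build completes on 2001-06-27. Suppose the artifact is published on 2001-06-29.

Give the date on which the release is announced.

2001-07-23

The CI build completes: Jun 27, 2001.
The canary is promoted: Jun 27, 2001 + 6 days = Jul 3, 2001.
The artifact is published: Jun 29, 2001.
Staging deployment finishes: Jun 29, 2001 + 3 days = Jul 2, 2001.
Both prerequisites met — the canary is promoted (Jul 3, 2001), staging deployment finishes (Jul 2, 2001); the later is Jul 3, 2001.
The release is announced: Jul 3, 2001 + 20 days = Jul 23, 2001.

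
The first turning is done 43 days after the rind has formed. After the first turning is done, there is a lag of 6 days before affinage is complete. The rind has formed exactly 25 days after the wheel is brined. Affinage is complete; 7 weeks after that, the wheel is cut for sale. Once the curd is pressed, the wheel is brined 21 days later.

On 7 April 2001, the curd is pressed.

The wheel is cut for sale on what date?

29 August 2001

The curd is pressed: Apr 7, 2001.
The wheel is brined: Apr 7, 2001 + 21 days = Apr 28, 2001.
The rind has formed: Apr 28, 2001 + 25 days = May 23, 2001.
The first turning is done: May 23, 2001 + 43 days = Jul 5, 2001.
Affinage is complete: Jul 5, 2001 + 6 days = Jul 11, 2001.
The wheel is cut for sale: Jul 11, 2001 + 7 weeks = Aug 29, 2001.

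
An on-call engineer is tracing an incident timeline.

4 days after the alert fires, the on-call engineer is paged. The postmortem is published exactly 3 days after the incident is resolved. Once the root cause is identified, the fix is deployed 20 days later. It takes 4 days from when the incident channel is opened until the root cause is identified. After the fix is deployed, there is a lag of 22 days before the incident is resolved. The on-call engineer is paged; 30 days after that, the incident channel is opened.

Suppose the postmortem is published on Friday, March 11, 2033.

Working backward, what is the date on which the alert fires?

Saturday, December 18, 2032

The postmortem is published: Mar 11, 2033.
The incident is resolved: Mar 11, 2033 − 3 days = Mar 8, 2033.
The fix is deployed: Mar 8, 2033 − 22 days = Feb 14, 2033.
The root cause is identified: Feb 14, 2033 − 20 days = Jan 25, 2033.
The incident channel is opened: Jan 25, 2033 − 4 days = Jan 21, 2033.
The on-call engineer is paged: Jan 21, 2033 − 30 days = Dec 22, 2032.
The alert fires: Dec 22, 2032 − 4 days = Dec 18, 2032.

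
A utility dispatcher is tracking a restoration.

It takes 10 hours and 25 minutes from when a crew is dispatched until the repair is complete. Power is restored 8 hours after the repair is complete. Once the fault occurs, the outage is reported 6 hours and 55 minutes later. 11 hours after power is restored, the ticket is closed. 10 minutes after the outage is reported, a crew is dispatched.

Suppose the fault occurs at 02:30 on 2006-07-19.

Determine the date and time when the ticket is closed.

15:00 on 2006-07-20

The fault occurs: 02:30 Jul 19, 2006.
The outage is reported: 02:30 Jul 19, 2006 + 6h55m = 09:25 Jul 19, 2006.
A crew is dispatched: 09:25 Jul 19, 2006 + 10m = 09:35 Jul 19, 2006.
The repair is complete: 09:35 Jul 19, 2006 + 10h25m = 20:00 Jul 19, 2006.
Power is restored: 20:00 Jul 19, 2006 + 8h = 04:00 Jul 20, 2006.
The ticket is closed: 04:00 Jul 20, 2006 + 11h = 15:00 Jul 20, 2006.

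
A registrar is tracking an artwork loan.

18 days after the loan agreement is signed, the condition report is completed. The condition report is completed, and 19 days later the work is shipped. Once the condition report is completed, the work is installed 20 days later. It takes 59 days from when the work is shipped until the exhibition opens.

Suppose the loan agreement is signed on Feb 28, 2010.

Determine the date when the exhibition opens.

The loan agreement is signed: Feb 28, 2010.
The condition report is completed: Feb 28, 2010 + 18 days = Mar 18, 2010.
The work is shipped: Mar 18, 2010 + 19 days = Apr 6, 2010.
The exhibition opens: Apr 6, 2010 + 59 days = Jun 4, 2010.

Jun 4, 2010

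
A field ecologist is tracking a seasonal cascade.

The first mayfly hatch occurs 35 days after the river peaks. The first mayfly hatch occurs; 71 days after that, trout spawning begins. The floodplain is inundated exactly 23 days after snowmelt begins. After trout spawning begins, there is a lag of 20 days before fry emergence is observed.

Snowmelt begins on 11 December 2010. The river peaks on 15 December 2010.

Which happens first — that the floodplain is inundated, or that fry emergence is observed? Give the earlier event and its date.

The floodplain is inundated — 3 January 2011

Snowmelt begins: Dec 11, 2010.
The floodplain is inundated: Dec 11, 2010 + 23 days = Jan 3, 2011.
The river peaks: Dec 15, 2010.
The first mayfly hatch occurs: Dec 15, 2010 + 35 days = Jan 19, 2011.
Trout spawning begins: Jan 19, 2011 + 71 days = Mar 31, 2011.
Fry emergence is observed: Mar 31, 2011 + 20 days = Apr 20, 2011.
Comparing: the floodplain is inundated on Jan 3, 2011 vs fry emergence is observed on Apr 20, 2011. Earlier: the floodplain is inundated.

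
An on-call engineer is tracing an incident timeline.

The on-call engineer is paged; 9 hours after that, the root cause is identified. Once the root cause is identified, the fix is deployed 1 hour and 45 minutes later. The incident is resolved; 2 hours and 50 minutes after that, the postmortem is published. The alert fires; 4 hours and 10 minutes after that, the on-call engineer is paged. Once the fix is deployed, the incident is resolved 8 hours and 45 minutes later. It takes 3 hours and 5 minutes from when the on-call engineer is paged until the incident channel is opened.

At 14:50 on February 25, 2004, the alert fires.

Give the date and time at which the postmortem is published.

17:20 on February 26, 2004

The alert fires: 14:50 Feb 25, 2004.
The on-call engineer is paged: 14:50 Feb 25, 2004 + 4h10m = 19:00 Feb 25, 2004.
The root cause is identified: 19:00 Feb 25, 2004 + 9h = 04:00 Feb 26, 2004.
The fix is deployed: 04:00 Feb 26, 2004 + 1h45m = 05:45 Feb 26, 2004.
The incident is resolved: 05:45 Feb 26, 2004 + 8h45m = 14:30 Feb 26, 2004.
The postmortem is published: 14:30 Feb 26, 2004 + 2h50m = 17:20 Feb 26, 2004.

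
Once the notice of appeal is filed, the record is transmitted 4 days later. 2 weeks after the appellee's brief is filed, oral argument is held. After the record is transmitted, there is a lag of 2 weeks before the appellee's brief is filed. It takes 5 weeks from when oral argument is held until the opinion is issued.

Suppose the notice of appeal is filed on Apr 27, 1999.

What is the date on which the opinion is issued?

Jul 3, 1999

The notice of appeal is filed: Apr 27, 1999.
The record is transmitted: Apr 27, 1999 + 4 days = May 1, 1999.
The appellee's brief is filed: May 1, 1999 + 2 weeks = May 15, 1999.
Oral argument is held: May 15, 1999 + 2 weeks = May 29, 1999.
The opinion is issued: May 29, 1999 + 5 weeks = Jul 3, 1999.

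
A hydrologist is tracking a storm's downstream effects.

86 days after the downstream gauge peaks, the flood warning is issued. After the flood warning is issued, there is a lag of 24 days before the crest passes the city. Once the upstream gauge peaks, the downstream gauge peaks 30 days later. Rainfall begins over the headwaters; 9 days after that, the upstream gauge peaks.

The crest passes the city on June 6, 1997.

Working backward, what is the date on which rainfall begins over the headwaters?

The crest passes the city: Jun 6, 1997.
The flood warning is issued: Jun 6, 1997 − 24 days = May 13, 1997.
The downstream gauge peaks: May 13, 1997 − 86 days = Feb 16, 1997.
The upstream gauge peaks: Feb 16, 1997 − 30 days = Jan 17, 1997.
Rainfall begins over the headwaters: Jan 17, 1997 − 9 days = Jan 8, 1997.

January 8, 1997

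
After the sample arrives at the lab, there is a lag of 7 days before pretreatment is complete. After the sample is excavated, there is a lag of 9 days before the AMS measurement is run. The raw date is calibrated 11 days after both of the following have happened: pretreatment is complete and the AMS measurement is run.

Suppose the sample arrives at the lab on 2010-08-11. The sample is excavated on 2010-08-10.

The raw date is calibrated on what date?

The sample arrives at the lab: Aug 11, 2010.
Pretreatment is complete: Aug 11, 2010 + 7 days = Aug 18, 2010.
The sample is excavated: Aug 10, 2010.
The AMS measurement is run: Aug 10, 2010 + 9 days = Aug 19, 2010.
Both prerequisites met — pretreatment is complete (Aug 18, 2010), the AMS measurement is run (Aug 19, 2010); the later is Aug 19, 2010.
The raw date is calibrated: Aug 19, 2010 + 11 days = Aug 30, 2010.

2010-08-30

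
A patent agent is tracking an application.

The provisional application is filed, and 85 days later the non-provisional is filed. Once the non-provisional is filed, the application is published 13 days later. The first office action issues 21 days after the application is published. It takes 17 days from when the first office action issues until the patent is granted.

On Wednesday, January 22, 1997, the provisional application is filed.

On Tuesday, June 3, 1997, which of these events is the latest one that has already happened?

The first office action issues

The provisional application is filed: Jan 22, 1997.
The non-provisional is filed: Jan 22, 1997 + 85 days = Apr 17, 1997.
The application is published: Apr 17, 1997 + 13 days = Apr 30, 1997.
The first office action issues: Apr 30, 1997 + 21 days = May 21, 1997.
The patent is granted: May 21, 1997 + 17 days = Jun 7, 1997.
Jun 3, 1997 falls between when the first office action issues (May 21, 1997) and when the patent is granted (Jun 7, 1997).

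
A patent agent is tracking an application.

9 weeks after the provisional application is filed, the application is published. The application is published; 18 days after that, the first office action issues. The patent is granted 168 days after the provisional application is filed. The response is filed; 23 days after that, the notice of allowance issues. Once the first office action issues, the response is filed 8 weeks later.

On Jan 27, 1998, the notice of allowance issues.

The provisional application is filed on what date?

The notice of allowance issues: Jan 27, 1998.
The response is filed: Jan 27, 1998 − 23 days = Jan 4, 1998.
The first office action issues: Jan 4, 1998 − 8 weeks = Nov 9, 1997.
The application is published: Nov 9, 1997 − 18 days = Oct 22, 1997.
The provisional application is filed: Oct 22, 1997 − 9 weeks = Aug 20, 1997.

Aug 20, 1997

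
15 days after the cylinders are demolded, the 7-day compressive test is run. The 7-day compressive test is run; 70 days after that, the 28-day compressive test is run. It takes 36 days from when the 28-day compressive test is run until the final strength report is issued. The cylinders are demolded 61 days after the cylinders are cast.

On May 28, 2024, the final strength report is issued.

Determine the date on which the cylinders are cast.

The final strength report is issued: May 28, 2024.
The 28-day compressive test is run: May 28, 2024 − 36 days = Apr 22, 2024.
The 7-day compressive test is run: Apr 22, 2024 − 70 days = Feb 12, 2024.
The cylinders are demolded: Feb 12, 2024 − 15 days = Jan 28, 2024.
The cylinders are cast: Jan 28, 2024 − 61 days = Nov 28, 2023.

Nov 28, 2023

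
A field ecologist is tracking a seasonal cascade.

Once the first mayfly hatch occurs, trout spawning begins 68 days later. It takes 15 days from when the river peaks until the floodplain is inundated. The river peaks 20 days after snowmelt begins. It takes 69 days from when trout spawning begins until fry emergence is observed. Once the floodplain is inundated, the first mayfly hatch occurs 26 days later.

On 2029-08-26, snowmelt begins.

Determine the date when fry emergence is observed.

2030-03-12

Snowmelt begins: Aug 26, 2029.
The river peaks: Aug 26, 2029 + 20 days = Sep 15, 2029.
The floodplain is inundated: Sep 15, 2029 + 15 days = Sep 30, 2029.
The first mayfly hatch occurs: Sep 30, 2029 + 26 days = Oct 26, 2029.
Trout spawning begins: Oct 26, 2029 + 68 days = Jan 2, 2030.
Fry emergence is observed: Jan 2, 2030 + 69 days = Mar 12, 2030.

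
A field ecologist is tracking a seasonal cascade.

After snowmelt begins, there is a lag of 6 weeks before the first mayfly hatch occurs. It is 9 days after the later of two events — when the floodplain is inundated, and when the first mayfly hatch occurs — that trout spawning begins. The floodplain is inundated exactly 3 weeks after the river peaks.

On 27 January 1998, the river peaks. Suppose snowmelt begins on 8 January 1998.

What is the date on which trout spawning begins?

The river peaks: Jan 27, 1998.
The floodplain is inundated: Jan 27, 1998 + 3 weeks = Feb 17, 1998.
Snowmelt begins: Jan 8, 1998.
The first mayfly hatch occurs: Jan 8, 1998 + 6 weeks = Feb 19, 1998.
Both prerequisites met — the floodplain is inundated (Feb 17, 1998), the first mayfly hatch occurs (Feb 19, 1998); the later is Feb 19, 1998.
Trout spawning begins: Feb 19, 1998 + 9 days = Feb 28, 1998.

28 February 1998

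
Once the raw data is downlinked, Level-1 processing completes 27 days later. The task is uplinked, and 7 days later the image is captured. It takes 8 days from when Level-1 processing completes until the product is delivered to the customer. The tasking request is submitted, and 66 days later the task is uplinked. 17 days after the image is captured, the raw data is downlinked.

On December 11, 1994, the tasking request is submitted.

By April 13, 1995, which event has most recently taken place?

Level-1 processing completes

The tasking request is submitted: Dec 11, 1994.
The task is uplinked: Dec 11, 1994 + 66 days = Feb 15, 1995.
The image is captured: Feb 15, 1995 + 7 days = Feb 22, 1995.
The raw data is downlinked: Feb 22, 1995 + 17 days = Mar 11, 1995.
Level-1 processing completes: Mar 11, 1995 + 27 days = Apr 7, 1995.
The product is delivered to the customer: Apr 7, 1995 + 8 days = Apr 15, 1995.
Apr 13, 1995 falls between when Level-1 processing completes (Apr 7, 1995) and when the product is delivered to the customer (Apr 15, 1995).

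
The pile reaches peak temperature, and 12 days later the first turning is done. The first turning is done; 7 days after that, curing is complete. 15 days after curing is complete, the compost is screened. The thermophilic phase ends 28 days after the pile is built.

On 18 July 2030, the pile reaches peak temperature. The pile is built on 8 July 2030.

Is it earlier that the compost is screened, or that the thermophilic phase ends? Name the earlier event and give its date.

The thermophilic phase ends — 5 August 2030

The pile reaches peak temperature: Jul 18, 2030.
The first turning is done: Jul 18, 2030 + 12 days = Jul 30, 2030.
Curing is complete: Jul 30, 2030 + 7 days = Aug 6, 2030.
The compost is screened: Aug 6, 2030 + 15 days = Aug 21, 2030.
The pile is built: Jul 8, 2030.
The thermophilic phase ends: Jul 8, 2030 + 28 days = Aug 5, 2030.
Comparing: the compost is screened on Aug 21, 2030 vs the thermophilic phase ends on Aug 5, 2030. Earlier: the thermophilic phase ends.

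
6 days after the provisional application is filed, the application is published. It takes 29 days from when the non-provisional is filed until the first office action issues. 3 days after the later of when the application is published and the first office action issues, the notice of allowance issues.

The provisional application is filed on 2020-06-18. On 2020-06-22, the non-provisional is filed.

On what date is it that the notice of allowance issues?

2020-07-24

The provisional application is filed: Jun 18, 2020.
The application is published: Jun 18, 2020 + 6 days = Jun 24, 2020.
The non-provisional is filed: Jun 22, 2020.
The first office action issues: Jun 22, 2020 + 29 days = Jul 21, 2020.
Both prerequisites met — the application is published (Jun 24, 2020), the first office action issues (Jul 21, 2020); the later is Jul 21, 2020.
The notice of allowance issues: Jul 21, 2020 + 3 days = Jul 24, 2020.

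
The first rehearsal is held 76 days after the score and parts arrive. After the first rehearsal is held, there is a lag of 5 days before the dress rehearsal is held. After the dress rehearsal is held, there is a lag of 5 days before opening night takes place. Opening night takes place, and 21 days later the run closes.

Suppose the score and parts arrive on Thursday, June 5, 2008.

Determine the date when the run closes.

The score and parts arrive: Jun 5, 2008.
The first rehearsal is held: Jun 5, 2008 + 76 days = Aug 20, 2008.
The dress rehearsal is held: Aug 20, 2008 + 5 days = Aug 25, 2008.
Opening night takes place: Aug 25, 2008 + 5 days = Aug 30, 2008.
The run closes: Aug 30, 2008 + 21 days = Sep 20, 2008.

Saturday, September 20, 2008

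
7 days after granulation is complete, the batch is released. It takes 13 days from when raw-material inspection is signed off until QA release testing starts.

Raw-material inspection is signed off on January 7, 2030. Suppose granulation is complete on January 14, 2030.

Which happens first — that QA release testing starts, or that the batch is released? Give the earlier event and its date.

Raw-material inspection is signed off: Jan 7, 2030.
QA release testing starts: Jan 7, 2030 + 13 days = Jan 20, 2030.
Granulation is complete: Jan 14, 2030.
The batch is released: Jan 14, 2030 + 7 days = Jan 21, 2030.
Comparing: QA release testing starts on Jan 20, 2030 vs the batch is released on Jan 21, 2030. Earlier: QA release testing starts.

QA release testing starts — January 20, 2030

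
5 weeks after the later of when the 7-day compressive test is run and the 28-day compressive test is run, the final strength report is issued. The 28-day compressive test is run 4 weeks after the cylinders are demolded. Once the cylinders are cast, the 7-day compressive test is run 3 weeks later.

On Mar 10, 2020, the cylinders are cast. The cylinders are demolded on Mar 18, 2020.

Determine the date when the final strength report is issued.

May 20, 2020

The cylinders are cast: Mar 10, 2020.
The 7-day compressive test is run: Mar 10, 2020 + 3 weeks = Mar 31, 2020.
The cylinders are demolded: Mar 18, 2020.
The 28-day compressive test is run: Mar 18, 2020 + 4 weeks = Apr 15, 2020.
Both prerequisites met — the 7-day compressive test is run (Mar 31, 2020), the 28-day compressive test is run (Apr 15, 2020); the later is Apr 15, 2020.
The final strength report is issued: Apr 15, 2020 + 5 weeks = May 20, 2020.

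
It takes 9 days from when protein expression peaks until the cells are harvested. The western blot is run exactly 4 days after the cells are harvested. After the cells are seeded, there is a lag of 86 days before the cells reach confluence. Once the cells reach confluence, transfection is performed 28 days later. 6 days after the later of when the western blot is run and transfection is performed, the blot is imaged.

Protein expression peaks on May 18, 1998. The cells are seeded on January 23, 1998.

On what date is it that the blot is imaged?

Protein expression peaks: May 18, 1998.
The cells are harvested: May 18, 1998 + 9 days = May 27, 1998.
The western blot is run: May 27, 1998 + 4 days = May 31, 1998.
The cells are seeded: Jan 23, 1998.
The cells reach confluence: Jan 23, 1998 + 86 days = Apr 19, 1998.
Transfection is performed: Apr 19, 1998 + 28 days = May 17, 1998.
Both prerequisites met — the western blot is run (May 31, 1998), transfection is performed (May 17, 1998); the later is May 31, 1998.
The blot is imaged: May 31, 1998 + 6 days = Jun 6, 1998.

June 6, 1998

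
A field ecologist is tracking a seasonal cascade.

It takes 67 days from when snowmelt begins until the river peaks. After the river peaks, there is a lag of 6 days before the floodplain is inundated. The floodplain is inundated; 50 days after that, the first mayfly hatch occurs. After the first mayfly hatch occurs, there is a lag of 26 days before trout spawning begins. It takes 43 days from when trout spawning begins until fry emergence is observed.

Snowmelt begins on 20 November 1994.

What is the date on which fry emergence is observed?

Snowmelt begins: Nov 20, 1994.
The river peaks: Nov 20, 1994 + 67 days = Jan 26, 1995.
The floodplain is inundated: Jan 26, 1995 + 6 days = Feb 1, 1995.
The first mayfly hatch occurs: Feb 1, 1995 + 50 days = Mar 23, 1995.
Trout spawning begins: Mar 23, 1995 + 26 days = Apr 18, 1995.
Fry emergence is observed: Apr 18, 1995 + 43 days = May 31, 1995.

31 May 1995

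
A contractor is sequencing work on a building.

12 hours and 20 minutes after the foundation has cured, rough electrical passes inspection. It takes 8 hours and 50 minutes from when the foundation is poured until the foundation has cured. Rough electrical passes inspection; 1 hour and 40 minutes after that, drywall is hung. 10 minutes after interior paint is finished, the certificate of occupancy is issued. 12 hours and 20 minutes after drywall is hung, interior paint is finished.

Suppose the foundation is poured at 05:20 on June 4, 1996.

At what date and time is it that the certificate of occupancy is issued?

16:40 on June 5, 1996

The foundation is poured: 05:20 Jun 4, 1996.
The foundation has cured: 05:20 Jun 4, 1996 + 8h50m = 14:10 Jun 4, 1996.
Rough electrical passes inspection: 14:10 Jun 4, 1996 + 12h20m = 02:30 Jun 5, 1996.
Drywall is hung: 02:30 Jun 5, 1996 + 1h40m = 04:10 Jun 5, 1996.
Interior paint is finished: 04:10 Jun 5, 1996 + 12h20m = 16:30 Jun 5, 1996.
The certificate of occupancy is issued: 16:30 Jun 5, 1996 + 10m = 16:40 Jun 5, 1996.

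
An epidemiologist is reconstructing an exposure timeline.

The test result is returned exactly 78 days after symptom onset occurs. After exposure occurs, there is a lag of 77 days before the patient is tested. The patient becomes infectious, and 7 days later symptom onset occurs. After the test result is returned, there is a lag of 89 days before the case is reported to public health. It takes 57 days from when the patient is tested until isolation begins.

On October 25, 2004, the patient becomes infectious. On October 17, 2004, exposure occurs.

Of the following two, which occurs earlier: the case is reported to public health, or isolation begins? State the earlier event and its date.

Isolation begins — February 28, 2005

The patient becomes infectious: Oct 25, 2004.
Symptom onset occurs: Oct 25, 2004 + 7 days = Nov 1, 2004.
The test result is returned: Nov 1, 2004 + 78 days = Jan 18, 2005.
The case is reported to public health: Jan 18, 2005 + 89 days = Apr 17, 2005.
Exposure occurs: Oct 17, 2004.
The patient is tested: Oct 17, 2004 + 77 days = Jan 2, 2005.
Isolation begins: Jan 2, 2005 + 57 days = Feb 28, 2005.
Comparing: the case is reported to public health on Apr 17, 2005 vs isolation begins on Feb 28, 2005. Earlier: isolation begins.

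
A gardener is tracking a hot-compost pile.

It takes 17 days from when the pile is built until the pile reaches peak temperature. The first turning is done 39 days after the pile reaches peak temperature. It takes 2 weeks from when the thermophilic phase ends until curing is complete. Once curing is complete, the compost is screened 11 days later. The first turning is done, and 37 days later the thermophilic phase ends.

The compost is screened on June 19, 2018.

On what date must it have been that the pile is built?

The compost is screened: Jun 19, 2018.
Curing is complete: Jun 19, 2018 − 11 days = Jun 8, 2018.
The thermophilic phase ends: Jun 8, 2018 − 2 weeks = May 25, 2018.
The first turning is done: May 25, 2018 − 37 days = Apr 18, 2018.
The pile reaches peak temperature: Apr 18, 2018 − 39 days = Mar 10, 2018.
The pile is built: Mar 10, 2018 − 17 days = Feb 21, 2018.

February 21, 2018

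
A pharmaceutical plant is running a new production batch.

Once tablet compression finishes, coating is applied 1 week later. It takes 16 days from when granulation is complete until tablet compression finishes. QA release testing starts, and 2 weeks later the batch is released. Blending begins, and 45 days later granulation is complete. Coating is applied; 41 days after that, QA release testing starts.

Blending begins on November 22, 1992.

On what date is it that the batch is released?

Blending begins: Nov 22, 1992.
Granulation is complete: Nov 22, 1992 + 45 days = Jan 6, 1993.
Tablet compression finishes: Jan 6, 1993 + 16 days = Jan 22, 1993.
Coating is applied: Jan 22, 1993 + 1 week = Jan 29, 1993.
QA release testing starts: Jan 29, 1993 + 41 days = Mar 11, 1993.
The batch is released: Mar 11, 1993 + 2 weeks = Mar 25, 1993.

March 25, 1993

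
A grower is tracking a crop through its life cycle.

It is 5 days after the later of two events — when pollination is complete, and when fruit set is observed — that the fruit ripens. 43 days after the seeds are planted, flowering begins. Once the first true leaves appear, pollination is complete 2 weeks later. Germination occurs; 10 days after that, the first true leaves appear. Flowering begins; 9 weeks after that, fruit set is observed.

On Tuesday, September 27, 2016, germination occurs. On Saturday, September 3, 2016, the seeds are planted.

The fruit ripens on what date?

Germination occurs: Sep 27, 2016.
The first true leaves appear: Sep 27, 2016 + 10 days = Oct 7, 2016.
Pollination is complete: Oct 7, 2016 + 2 weeks = Oct 21, 2016.
The seeds are planted: Sep 3, 2016.
Flowering begins: Sep 3, 2016 + 43 days = Oct 16, 2016.
Fruit set is observed: Oct 16, 2016 + 9 weeks = Dec 18, 2016.
Both prerequisites met — pollination is complete (Oct 21, 2016), fruit set is observed (Dec 18, 2016); the later is Dec 18, 2016.
The fruit ripens: Dec 18, 2016 + 5 days = Dec 23, 2016.

Friday, December 23, 2016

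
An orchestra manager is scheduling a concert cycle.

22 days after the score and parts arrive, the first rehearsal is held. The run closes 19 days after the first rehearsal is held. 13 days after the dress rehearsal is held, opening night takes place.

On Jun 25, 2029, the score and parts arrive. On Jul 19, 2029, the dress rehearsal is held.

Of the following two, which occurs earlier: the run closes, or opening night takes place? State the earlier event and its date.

The score and parts arrive: Jun 25, 2029.
The first rehearsal is held: Jun 25, 2029 + 22 days = Jul 17, 2029.
The run closes: Jul 17, 2029 + 19 days = Aug 5, 2029.
The dress rehearsal is held: Jul 19, 2029.
Opening night takes place: Jul 19, 2029 + 13 days = Aug 1, 2029.
Comparing: the run closes on Aug 5, 2029 vs opening night takes place on Aug 1, 2029. Earlier: opening night takes place.

Opening night takes place — Aug 1, 2029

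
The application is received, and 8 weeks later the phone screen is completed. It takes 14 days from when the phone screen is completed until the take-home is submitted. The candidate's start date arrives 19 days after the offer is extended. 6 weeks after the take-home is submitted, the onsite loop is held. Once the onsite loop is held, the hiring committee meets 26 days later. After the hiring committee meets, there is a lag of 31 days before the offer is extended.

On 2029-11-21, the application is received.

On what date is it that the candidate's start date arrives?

The application is received: Nov 21, 2029.
The phone screen is completed: Nov 21, 2029 + 8 weeks = Jan 16, 2030.
The take-home is submitted: Jan 16, 2030 + 14 days = Jan 30, 2030.
The onsite loop is held: Jan 30, 2030 + 6 weeks = Mar 13, 2030.
The hiring committee meets: Mar 13, 2030 + 26 days = Apr 8, 2030.
The offer is extended: Apr 8, 2030 + 31 days = May 9, 2030.
The candidate's start date arrives: May 9, 2030 + 19 days = May 28, 2030.

2030-05-28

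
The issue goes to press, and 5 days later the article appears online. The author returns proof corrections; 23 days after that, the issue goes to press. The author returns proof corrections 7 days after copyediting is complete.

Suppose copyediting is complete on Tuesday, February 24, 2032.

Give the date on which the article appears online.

Tuesday, March 30, 2032

Copyediting is complete: Feb 24, 2032.
The author returns proof corrections: Feb 24, 2032 + 7 days = Mar 2, 2032.
The issue goes to press: Mar 2, 2032 + 23 days = Mar 25, 2032.
The article appears online: Mar 25, 2032 + 5 days = Mar 30, 2032.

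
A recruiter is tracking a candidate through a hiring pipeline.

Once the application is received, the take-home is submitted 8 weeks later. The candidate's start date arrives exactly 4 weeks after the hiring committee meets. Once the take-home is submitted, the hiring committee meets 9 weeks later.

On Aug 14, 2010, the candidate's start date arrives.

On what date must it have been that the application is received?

The candidate's start date arrives: Aug 14, 2010.
The hiring committee meets: Aug 14, 2010 − 4 weeks = Jul 17, 2010.
The take-home is submitted: Jul 17, 2010 − 9 weeks = May 15, 2010.
The application is received: May 15, 2010 − 8 weeks = Mar 20, 2010.

Mar 20, 2010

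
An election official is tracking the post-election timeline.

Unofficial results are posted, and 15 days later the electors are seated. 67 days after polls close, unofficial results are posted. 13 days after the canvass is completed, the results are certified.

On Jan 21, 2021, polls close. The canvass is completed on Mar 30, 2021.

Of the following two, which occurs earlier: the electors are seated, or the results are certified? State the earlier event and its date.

The results are certified — Apr 12, 2021

Polls close: Jan 21, 2021.
Unofficial results are posted: Jan 21, 2021 + 67 days = Mar 29, 2021.
The electors are seated: Mar 29, 2021 + 15 days = Apr 13, 2021.
The canvass is completed: Mar 30, 2021.
The results are certified: Mar 30, 2021 + 13 days = Apr 12, 2021.
Comparing: the electors are seated on Apr 13, 2021 vs the results are certified on Apr 12, 2021. Earlier: the results are certified.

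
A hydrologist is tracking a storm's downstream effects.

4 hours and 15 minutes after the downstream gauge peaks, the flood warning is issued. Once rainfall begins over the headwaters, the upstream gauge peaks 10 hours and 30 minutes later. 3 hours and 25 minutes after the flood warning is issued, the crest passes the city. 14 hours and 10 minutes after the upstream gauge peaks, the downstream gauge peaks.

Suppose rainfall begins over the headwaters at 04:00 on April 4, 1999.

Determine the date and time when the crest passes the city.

12:20 on April 5, 1999

Rainfall begins over the headwaters: 04:00 Apr 4, 1999.
The upstream gauge peaks: 04:00 Apr 4, 1999 + 10h30m = 14:30 Apr 4, 1999.
The downstream gauge peaks: 14:30 Apr 4, 1999 + 14h10m = 04:40 Apr 5, 1999.
The flood warning is issued: 04:40 Apr 5, 1999 + 4h15m = 08:55 Apr 5, 1999.
The crest passes the city: 08:55 Apr 5, 1999 + 3h25m = 12:20 Apr 5, 1999.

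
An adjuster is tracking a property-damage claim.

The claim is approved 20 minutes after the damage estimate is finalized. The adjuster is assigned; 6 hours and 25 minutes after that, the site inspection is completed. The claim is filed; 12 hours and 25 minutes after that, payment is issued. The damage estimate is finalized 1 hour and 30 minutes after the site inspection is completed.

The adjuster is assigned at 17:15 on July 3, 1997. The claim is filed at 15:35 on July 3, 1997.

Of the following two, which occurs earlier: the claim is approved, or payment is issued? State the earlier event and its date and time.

The claim is approved — 01:30 on July 4, 1997

The adjuster is assigned: 17:15 Jul 3, 1997.
The site inspection is completed: 17:15 Jul 3, 1997 + 6h25m = 23:40 Jul 3, 1997.
The damage estimate is finalized: 23:40 Jul 3, 1997 + 1h30m = 01:10 Jul 4, 1997.
The claim is approved: 01:10 Jul 4, 1997 + 20m = 01:30 Jul 4, 1997.
The claim is filed: 15:35 Jul 3, 1997.
Payment is issued: 15:35 Jul 3, 1997 + 12h25m = 04:00 Jul 4, 1997.
Comparing: the claim is approved at 01:30 Jul 4, 1997 vs payment is issued at 04:00 Jul 4, 1997. Earlier: the claim is approved.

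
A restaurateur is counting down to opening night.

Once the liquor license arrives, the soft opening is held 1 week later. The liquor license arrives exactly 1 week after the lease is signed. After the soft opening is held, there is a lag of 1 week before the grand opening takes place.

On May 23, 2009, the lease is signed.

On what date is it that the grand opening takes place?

June 13, 2009

The lease is signed: May 23, 2009.
The liquor license arrives: May 23, 2009 + 1 week = May 30, 2009.
The soft opening is held: May 30, 2009 + 1 week = Jun 6, 2009.
The grand opening takes place: Jun 6, 2009 + 1 week = Jun 13, 2009.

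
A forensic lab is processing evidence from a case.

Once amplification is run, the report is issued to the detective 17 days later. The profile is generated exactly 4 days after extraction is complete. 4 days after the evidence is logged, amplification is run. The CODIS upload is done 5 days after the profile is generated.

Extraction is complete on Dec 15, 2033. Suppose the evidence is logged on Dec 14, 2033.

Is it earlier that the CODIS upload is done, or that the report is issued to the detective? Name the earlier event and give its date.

The CODIS upload is done — Dec 24, 2033

Extraction is complete: Dec 15, 2033.
The profile is generated: Dec 15, 2033 + 4 days = Dec 19, 2033.
The CODIS upload is done: Dec 19, 2033 + 5 days = Dec 24, 2033.
The evidence is logged: Dec 14, 2033.
Amplification is run: Dec 14, 2033 + 4 days = Dec 18, 2033.
The report is issued to the detective: Dec 18, 2033 + 17 days = Jan 4, 2034.
Comparing: the CODIS upload is done on Dec 24, 2033 vs the report is issued to the detective on Jan 4, 2034. Earlier: the CODIS upload is done.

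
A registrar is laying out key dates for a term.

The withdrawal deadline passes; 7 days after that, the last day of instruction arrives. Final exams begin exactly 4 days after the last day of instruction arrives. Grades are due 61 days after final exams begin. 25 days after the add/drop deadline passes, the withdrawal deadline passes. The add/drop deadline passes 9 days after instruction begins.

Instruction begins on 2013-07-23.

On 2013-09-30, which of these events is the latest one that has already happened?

Instruction begins: Jul 23, 2013.
The add/drop deadline passes: Jul 23, 2013 + 9 days = Aug 1, 2013.
The withdrawal deadline passes: Aug 1, 2013 + 25 days = Aug 26, 2013.
The last day of instruction arrives: Aug 26, 2013 + 7 days = Sep 2, 2013.
Final exams begin: Sep 2, 2013 + 4 days = Sep 6, 2013.
Grades are due: Sep 6, 2013 + 61 days = Nov 6, 2013.
Sep 30, 2013 falls between when final exams begin (Sep 6, 2013) and when grades are due (Nov 6, 2013).

Final exams begin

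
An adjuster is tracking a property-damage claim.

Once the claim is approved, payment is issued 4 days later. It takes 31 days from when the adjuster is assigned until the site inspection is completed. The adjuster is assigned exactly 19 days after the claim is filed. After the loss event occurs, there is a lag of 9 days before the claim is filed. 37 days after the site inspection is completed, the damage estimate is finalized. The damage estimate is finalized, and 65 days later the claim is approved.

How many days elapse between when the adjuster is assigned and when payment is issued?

Causal path: the adjuster is assigned → the site inspection is completed → the damage estimate is finalized → the claim is approved → payment is issued.
Total delay along the path: 31 + 37 + 65 + 4 = 137 days.

137 days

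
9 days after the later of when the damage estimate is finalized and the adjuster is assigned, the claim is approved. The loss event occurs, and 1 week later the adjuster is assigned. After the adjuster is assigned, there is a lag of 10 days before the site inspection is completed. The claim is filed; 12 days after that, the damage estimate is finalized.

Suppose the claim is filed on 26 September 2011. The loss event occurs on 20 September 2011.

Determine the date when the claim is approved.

The claim is filed: Sep 26, 2011.
The damage estimate is finalized: Sep 26, 2011 + 12 days = Oct 8, 2011.
The loss event occurs: Sep 20, 2011.
The adjuster is assigned: Sep 20, 2011 + 1 week = Sep 27, 2011.
Both prerequisites met — the damage estimate is finalized (Oct 8, 2011), the adjuster is assigned (Sep 27, 2011); the later is Oct 8, 2011.
The claim is approved: Oct 8, 2011 + 9 days = Oct 17, 2011.

17 October 2011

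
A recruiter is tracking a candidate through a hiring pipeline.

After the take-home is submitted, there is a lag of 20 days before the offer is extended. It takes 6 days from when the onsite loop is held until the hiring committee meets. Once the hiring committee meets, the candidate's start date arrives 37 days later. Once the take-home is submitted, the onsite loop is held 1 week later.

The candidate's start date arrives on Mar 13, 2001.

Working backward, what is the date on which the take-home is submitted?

Jan 22, 2001

The candidate's start date arrives: Mar 13, 2001.
The hiring committee meets: Mar 13, 2001 − 37 days = Feb 4, 2001.
The onsite loop is held: Feb 4, 2001 − 6 days = Jan 29, 2001.
The take-home is submitted: Jan 29, 2001 − 1 week = Jan 22, 2001.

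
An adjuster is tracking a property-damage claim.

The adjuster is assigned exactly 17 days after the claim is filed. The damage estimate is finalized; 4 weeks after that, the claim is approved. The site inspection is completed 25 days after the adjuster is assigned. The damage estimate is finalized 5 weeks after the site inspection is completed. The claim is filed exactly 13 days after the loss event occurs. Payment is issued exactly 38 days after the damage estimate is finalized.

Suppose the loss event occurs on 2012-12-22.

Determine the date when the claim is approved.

The loss event occurs: Dec 22, 2012.
The claim is filed: Dec 22, 2012 + 13 days = Jan 4, 2013.
The adjuster is assigned: Jan 4, 2013 + 17 days = Jan 21, 2013.
The site inspection is completed: Jan 21, 2013 + 25 days = Feb 15, 2013.
The damage estimate is finalized: Feb 15, 2013 + 5 weeks = Mar 22, 2013.
The claim is approved: Mar 22, 2013 + 4 weeks = Apr 19, 2013.

2013-04-19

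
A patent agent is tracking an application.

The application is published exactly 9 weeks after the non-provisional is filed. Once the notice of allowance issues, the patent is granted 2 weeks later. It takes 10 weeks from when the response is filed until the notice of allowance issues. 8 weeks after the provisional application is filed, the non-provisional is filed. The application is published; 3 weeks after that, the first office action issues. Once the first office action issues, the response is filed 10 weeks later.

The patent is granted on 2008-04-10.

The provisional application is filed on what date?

The patent is granted: Apr 10, 2008.
The notice of allowance issues: Apr 10, 2008 − 2 weeks = Mar 27, 2008.
The response is filed: Mar 27, 2008 − 10 weeks = Jan 17, 2008.
The first office action issues: Jan 17, 2008 − 10 weeks = Nov 8, 2007.
The application is published: Nov 8, 2007 − 3 weeks = Oct 18, 2007.
The non-provisional is filed: Oct 18, 2007 − 9 weeks = Aug 16, 2007.
The provisional application is filed: Aug 16, 2007 − 8 weeks = Jun 21, 2007.

2007-06-21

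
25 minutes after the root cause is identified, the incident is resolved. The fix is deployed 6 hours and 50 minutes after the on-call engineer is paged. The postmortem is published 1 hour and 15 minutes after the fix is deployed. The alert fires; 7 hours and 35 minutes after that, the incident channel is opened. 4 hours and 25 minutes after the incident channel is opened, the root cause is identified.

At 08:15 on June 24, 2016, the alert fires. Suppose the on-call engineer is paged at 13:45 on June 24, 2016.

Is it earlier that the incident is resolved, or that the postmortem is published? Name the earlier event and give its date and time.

The alert fires: 08:15 Jun 24, 2016.
The incident channel is opened: 08:15 Jun 24, 2016 + 7h35m = 15:50 Jun 24, 2016.
The root cause is identified: 15:50 Jun 24, 2016 + 4h25m = 20:15 Jun 24, 2016.
The incident is resolved: 20:15 Jun 24, 2016 + 25m = 20:40 Jun 24, 2016.
The on-call engineer is paged: 13:45 Jun 24, 2016.
The fix is deployed: 13:45 Jun 24, 2016 + 6h50m = 20:35 Jun 24, 2016.
The postmortem is published: 20:35 Jun 24, 2016 + 1h15m = 21:50 Jun 24, 2016.
Comparing: the incident is resolved at 20:40 Jun 24, 2016 vs the postmortem is published at 21:50 Jun 24, 2016. Earlier: the incident is resolved.

The incident is resolved — 20:40 on June 24, 2016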